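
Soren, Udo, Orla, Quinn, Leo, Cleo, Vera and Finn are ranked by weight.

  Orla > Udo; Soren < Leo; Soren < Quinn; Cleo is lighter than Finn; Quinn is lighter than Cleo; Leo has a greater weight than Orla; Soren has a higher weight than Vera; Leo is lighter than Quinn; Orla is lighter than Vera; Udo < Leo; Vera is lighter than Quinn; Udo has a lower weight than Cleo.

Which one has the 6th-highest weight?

Piecing the relations together gives one ordering: Udo < Orla < Vera < Soren < Leo < Quinn < Cleo < Finn.
The 6th largest is Vera.

Vera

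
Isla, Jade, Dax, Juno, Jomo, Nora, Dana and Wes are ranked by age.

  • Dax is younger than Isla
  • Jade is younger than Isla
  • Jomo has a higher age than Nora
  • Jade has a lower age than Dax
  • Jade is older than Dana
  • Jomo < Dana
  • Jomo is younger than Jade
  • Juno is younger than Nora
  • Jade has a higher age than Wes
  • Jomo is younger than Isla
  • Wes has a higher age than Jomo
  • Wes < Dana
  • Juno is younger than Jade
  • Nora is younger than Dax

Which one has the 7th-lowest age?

Chaining the given pairs: Juno < Nora < Jomo < Wes < Dana < Jade < Dax < Isla.
Counting 7 from the smallest end gives Dax.

Dax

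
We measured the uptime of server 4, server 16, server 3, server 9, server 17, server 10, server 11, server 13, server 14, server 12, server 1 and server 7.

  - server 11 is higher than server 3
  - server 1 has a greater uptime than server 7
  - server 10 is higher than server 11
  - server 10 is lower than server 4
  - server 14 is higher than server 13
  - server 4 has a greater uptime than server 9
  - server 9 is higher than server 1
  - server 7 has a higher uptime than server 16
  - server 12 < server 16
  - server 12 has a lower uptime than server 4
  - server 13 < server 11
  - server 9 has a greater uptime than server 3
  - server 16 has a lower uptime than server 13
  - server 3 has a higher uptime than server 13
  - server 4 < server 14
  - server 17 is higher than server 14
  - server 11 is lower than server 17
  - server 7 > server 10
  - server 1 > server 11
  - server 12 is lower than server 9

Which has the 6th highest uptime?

server 7

Chaining the given pairs: server 12 < server 16 < server 13 < server 3 < server 11 < server 10 < server 7 < server 1 < server 9 < server 4 < server 14 < server 17.
The 6th largest is server 7.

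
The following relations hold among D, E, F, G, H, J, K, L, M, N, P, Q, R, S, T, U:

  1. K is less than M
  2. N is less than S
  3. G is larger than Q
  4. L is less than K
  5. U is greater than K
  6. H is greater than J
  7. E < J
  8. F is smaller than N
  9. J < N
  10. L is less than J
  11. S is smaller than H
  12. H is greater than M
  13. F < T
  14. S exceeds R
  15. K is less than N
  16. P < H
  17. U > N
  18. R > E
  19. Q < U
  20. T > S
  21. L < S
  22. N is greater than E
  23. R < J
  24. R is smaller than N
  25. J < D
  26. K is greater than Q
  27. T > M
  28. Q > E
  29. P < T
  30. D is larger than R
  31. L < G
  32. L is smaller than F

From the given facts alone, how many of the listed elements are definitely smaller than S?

Directly below S: L, R, N.
One step further: E, F, K, J (7 so far).
One step further: Q (8 so far).
Nothing else is reachable below S; 8 in all.

8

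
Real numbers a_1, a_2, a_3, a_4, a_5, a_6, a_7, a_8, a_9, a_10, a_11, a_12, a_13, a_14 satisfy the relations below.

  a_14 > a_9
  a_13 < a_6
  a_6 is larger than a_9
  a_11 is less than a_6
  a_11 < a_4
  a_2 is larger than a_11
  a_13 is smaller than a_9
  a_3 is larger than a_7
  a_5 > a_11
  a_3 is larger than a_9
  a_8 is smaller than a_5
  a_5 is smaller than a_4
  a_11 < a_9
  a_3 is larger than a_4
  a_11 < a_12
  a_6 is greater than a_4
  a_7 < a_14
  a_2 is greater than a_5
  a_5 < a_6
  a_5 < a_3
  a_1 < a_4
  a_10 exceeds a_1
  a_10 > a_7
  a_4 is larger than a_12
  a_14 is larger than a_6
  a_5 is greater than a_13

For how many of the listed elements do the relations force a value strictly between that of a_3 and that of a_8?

The relations place a_8 below a_3. An element lies strictly between them when it is forced above a_8 and also forced below a_3.
Above a_8: {a_5, a_4, a_2, a_6, a_14}. Below a_3: {a_13, a_11, a_1, a_5, a_7, a_12, a_4, a_9}.
Intersection: {a_5, a_4} — 2.

2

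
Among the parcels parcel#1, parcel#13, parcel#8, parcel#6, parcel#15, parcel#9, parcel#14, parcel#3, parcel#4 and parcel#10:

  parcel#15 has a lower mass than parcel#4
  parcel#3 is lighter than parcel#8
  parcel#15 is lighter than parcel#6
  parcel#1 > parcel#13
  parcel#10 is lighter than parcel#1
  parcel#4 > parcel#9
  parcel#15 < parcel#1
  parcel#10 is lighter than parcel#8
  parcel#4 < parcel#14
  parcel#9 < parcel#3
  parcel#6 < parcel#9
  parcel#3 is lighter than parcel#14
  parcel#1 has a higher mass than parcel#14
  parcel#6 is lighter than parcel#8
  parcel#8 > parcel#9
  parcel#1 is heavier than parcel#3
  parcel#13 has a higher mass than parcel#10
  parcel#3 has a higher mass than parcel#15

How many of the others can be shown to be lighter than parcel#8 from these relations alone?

5

The elements the relations force below parcel#8 are parcel#10, parcel#15, parcel#6, parcel#9, parcel#3 — no chain reaches any other.
That is 5.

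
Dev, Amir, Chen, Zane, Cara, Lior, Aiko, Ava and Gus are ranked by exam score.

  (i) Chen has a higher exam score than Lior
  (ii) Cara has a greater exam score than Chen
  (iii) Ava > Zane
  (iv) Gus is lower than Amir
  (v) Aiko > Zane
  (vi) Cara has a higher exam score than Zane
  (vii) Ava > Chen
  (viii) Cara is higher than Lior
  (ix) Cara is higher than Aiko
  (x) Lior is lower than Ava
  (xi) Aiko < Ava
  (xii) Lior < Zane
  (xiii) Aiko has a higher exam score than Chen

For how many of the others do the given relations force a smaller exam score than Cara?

From Cara the given relations immediately reach Lior, Chen, Zane, Aiko.
No other element is forced below Cara by the given relations, so the count is 4.

4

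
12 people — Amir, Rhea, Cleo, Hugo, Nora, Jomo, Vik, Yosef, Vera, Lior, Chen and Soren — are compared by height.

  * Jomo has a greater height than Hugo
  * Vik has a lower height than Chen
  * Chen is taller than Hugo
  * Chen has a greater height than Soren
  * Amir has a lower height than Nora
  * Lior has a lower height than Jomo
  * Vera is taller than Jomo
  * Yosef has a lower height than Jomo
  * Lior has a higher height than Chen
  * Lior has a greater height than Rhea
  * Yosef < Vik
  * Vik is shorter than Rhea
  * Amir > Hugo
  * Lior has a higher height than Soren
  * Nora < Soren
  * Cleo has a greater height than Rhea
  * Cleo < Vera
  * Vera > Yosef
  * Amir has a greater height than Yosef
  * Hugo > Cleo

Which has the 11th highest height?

Chaining the given pairs: Yosef < Vik < Rhea < Cleo < Hugo < Amir < Nora < Soren < Chen < Lior < Jomo < Vera.
The 11th largest is Vik.

Vik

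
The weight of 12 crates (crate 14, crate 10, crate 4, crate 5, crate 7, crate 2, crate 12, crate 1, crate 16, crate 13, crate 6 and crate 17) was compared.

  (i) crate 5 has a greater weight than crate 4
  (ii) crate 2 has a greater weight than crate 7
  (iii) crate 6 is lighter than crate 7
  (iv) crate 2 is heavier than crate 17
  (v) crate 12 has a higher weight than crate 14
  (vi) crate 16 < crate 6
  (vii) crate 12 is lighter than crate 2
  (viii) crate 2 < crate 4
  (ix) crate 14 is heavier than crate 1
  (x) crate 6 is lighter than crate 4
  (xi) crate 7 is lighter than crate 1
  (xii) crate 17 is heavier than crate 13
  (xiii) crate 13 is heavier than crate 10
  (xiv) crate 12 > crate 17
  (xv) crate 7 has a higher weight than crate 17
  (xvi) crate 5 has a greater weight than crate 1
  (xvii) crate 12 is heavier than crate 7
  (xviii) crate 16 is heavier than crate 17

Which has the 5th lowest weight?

The consecutive relations fix a unique order: crate 10 < crate 13 < crate 17 < crate 16 < crate 6 < crate 7 < crate 1 < crate 14 < crate 12 < crate 2 < crate 4 < crate 5.
The 5th smallest is crate 6.

crate 6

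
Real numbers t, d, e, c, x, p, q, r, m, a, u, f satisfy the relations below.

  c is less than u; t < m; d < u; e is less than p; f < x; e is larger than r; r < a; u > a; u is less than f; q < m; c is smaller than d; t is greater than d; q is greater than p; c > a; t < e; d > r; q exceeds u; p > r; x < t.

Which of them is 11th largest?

The consecutive relations fix a unique order: r < a < c < d < u < f < x < t < e < p < q < m.
Counting 11 from the largest end gives a.

a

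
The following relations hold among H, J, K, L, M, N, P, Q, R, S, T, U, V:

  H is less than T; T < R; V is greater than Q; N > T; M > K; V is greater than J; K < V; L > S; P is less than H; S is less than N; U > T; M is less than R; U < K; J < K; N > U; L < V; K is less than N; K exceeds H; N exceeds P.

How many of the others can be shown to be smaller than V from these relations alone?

9

The elements the relations force below V are J, Q, S, L, P, H, T, U, K — no chain reaches any other.
That is 9.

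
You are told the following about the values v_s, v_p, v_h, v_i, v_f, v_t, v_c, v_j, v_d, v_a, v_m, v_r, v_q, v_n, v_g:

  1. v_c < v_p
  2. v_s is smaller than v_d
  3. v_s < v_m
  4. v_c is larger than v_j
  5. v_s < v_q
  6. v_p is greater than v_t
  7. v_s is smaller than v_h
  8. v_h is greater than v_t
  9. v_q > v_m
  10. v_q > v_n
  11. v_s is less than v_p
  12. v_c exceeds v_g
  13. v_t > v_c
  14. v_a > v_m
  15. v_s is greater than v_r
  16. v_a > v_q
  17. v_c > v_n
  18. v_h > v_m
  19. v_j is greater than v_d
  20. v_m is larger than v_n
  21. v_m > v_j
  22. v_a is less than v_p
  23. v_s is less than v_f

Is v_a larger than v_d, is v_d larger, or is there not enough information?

The relevant relations are v_d < v_j; v_j < v_m; v_m < v_q; v_q < v_a.
Together: v_d < v_j < v_m < v_q < v_a.
So v_a is larger.

v_a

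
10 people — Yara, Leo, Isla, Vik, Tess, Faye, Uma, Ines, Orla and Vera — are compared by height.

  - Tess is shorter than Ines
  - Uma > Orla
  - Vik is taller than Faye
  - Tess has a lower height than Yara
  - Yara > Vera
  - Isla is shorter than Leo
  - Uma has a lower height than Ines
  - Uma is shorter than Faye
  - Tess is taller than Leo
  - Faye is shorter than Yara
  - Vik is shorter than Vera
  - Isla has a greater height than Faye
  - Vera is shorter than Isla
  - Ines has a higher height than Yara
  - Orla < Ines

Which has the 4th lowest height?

Vik

Piecing the relations together gives one ordering: Orla < Uma < Faye < Vik < Vera < Isla < Leo < Tess < Yara < Ines.
The 4th smallest is Vik.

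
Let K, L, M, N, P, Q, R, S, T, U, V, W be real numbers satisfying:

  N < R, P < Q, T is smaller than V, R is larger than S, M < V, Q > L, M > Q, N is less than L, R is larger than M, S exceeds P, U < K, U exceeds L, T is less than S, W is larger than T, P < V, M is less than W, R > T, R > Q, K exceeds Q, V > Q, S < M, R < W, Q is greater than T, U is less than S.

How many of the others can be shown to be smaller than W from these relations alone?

9

Directly below W: T, M, R.
One step further: N, S, Q (6 so far).
One step further: P, L, U (9 so far).
No other element is forced below W by the given relations, so the count is 9.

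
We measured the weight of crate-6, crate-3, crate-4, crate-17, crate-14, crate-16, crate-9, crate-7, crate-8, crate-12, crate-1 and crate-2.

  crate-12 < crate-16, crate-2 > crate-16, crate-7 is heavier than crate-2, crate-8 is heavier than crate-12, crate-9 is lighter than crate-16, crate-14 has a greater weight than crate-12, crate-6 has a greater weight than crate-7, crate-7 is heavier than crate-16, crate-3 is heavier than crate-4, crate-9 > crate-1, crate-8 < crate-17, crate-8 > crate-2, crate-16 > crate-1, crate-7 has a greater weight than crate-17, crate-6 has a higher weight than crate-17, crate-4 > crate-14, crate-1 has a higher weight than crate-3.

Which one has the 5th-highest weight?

crate-2

Piecing the relations together gives one ordering: crate-12 < crate-14 < crate-4 < crate-3 < crate-1 < crate-9 < crate-16 < crate-2 < crate-8 < crate-17 < crate-7 < crate-6.
The 5th largest is crate-2.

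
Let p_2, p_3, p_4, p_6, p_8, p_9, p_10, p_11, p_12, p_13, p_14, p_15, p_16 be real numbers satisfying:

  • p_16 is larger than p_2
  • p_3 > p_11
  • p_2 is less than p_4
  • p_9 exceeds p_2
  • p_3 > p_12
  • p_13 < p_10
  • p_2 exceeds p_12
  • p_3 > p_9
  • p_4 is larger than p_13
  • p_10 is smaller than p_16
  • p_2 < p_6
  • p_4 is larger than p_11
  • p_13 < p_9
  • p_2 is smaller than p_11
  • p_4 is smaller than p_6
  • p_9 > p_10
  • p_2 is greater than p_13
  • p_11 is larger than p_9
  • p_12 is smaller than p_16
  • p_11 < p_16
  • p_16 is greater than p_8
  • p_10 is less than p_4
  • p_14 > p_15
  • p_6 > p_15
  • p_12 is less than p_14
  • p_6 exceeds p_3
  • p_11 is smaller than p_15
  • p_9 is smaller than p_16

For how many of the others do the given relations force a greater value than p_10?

8

The elements the relations force above p_10 are p_9, p_11, p_15, p_14, p_3, p_4, p_16, p_6 — no chain reaches any other.
That is 8.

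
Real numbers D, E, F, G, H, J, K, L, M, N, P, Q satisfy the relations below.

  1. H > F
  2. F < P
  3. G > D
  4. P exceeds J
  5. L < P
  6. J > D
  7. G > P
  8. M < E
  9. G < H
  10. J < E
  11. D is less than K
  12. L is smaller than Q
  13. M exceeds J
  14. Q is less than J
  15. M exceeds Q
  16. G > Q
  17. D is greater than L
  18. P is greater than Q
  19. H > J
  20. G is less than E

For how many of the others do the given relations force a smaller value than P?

5

The elements the relations force below P are L, D, Q, J, F — no chain reaches any other.
That is 5.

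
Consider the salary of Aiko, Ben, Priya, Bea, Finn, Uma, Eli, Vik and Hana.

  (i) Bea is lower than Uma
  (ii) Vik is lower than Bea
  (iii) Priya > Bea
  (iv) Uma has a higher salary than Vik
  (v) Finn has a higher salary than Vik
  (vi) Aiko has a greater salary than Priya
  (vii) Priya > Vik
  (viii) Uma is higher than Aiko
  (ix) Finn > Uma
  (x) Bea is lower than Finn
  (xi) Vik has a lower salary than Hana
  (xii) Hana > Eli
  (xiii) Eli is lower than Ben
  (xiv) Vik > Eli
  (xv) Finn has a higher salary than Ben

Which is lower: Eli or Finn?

Eli < Vik and Vik < Bea give Eli < Bea.
Then Bea < Priya extends the chain to Priya.
Then Priya < Aiko extends the chain to Aiko.
With Aiko < Uma: Eli < Vik < Bea < Priya < Aiko < Uma.
Then Uma < Finn extends the chain to Finn.
So Eli < Finn; Eli is the lower of the two.

Eli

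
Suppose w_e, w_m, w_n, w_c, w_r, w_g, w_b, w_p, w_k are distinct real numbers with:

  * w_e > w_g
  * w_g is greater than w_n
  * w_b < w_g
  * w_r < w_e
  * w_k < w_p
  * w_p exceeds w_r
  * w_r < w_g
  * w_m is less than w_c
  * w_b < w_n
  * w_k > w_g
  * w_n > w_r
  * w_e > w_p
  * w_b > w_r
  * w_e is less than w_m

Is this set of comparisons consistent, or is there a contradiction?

The single ordering w_r < w_b < w_n < w_g < w_k < w_p < w_e < w_m < w_c satisfies every listed relation, so no contradiction arises.

consistent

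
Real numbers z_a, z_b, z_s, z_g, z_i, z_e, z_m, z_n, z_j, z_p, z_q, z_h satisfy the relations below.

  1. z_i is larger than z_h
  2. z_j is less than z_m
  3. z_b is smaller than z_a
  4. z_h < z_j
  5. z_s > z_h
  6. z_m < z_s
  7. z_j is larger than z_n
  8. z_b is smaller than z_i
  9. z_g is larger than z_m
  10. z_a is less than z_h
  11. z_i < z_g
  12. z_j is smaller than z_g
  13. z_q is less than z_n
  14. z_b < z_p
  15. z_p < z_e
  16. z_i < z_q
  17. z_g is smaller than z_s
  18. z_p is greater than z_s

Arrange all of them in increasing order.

z_b < z_a < z_h < z_i < z_q < z_n < z_j < z_m < z_g < z_s < z_p < z_e

The consecutive links are each given: z_b < z_a; z_a < z_h; z_h < z_i; z_i < z_q; z_q < z_n; z_n < z_j; z_j < z_m; z_m < z_g; z_g < z_s; z_s < z_p; z_p < z_e.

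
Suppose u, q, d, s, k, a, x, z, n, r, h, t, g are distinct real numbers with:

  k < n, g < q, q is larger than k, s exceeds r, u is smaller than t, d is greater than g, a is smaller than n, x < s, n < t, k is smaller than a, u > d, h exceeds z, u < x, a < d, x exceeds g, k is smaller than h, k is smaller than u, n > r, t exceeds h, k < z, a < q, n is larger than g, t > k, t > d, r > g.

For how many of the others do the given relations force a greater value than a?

7

From a the given relations immediately reach d, n, q.
From those, u, t — 5 in total.
From those, x — 6 in total.
From those, s — 7 in total.
No other element is forced above a by the given relations, so the count is 7.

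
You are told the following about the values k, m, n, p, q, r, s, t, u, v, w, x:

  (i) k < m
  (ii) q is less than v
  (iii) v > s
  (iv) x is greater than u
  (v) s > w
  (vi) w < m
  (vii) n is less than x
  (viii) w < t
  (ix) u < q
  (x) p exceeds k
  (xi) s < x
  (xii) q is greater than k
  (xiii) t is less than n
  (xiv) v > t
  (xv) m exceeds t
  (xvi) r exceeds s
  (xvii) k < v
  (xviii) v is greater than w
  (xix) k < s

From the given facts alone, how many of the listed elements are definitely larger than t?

Directly above t: m, n, v.
One step further: x (4 so far).
Nothing else is reachable above t; 4 in all.

4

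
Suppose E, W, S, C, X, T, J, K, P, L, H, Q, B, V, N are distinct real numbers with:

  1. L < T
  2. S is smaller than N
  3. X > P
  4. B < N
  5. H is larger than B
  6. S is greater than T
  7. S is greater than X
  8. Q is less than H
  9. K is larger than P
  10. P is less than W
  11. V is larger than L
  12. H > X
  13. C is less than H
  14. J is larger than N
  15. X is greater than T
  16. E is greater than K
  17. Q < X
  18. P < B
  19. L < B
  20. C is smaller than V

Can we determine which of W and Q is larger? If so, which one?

undetermined

Following every chain through W: below W we get P.
Q is not reached, and no chain runs the other way from Q to W.
So the given relations leave the order of W and Q undetermined.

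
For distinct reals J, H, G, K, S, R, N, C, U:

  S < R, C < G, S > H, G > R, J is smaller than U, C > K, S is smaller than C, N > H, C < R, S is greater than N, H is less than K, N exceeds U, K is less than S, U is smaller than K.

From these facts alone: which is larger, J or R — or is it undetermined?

R

J < U and U < K give J < K.
With K < S: J < U < K < S.
Then S < C extends the chain to C.
Then C < R extends the chain to R.
So R is larger.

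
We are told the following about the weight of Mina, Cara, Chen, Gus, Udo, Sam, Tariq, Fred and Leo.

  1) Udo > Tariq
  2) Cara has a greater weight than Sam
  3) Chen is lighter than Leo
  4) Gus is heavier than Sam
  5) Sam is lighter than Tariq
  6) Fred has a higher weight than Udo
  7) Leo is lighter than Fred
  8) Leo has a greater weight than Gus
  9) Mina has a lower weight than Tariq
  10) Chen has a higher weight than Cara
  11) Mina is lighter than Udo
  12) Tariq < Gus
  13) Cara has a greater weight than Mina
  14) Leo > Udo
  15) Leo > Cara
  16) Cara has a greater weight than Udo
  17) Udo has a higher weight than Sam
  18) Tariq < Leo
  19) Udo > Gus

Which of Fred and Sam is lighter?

Following the relations from Sam: Sam < Tariq < Gus < Udo < Cara < Chen < Leo < Fred.
So Sam < Fred; Sam is the lighter of the two.

Sam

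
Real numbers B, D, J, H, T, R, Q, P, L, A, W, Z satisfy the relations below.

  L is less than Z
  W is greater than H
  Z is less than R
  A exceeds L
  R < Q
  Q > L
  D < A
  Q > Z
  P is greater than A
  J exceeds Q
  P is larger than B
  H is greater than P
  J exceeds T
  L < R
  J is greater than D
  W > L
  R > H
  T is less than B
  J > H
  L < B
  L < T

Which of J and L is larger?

L < A and A < P give L < P.
With P < H: L < A < P < H.
Then H < R extends the chain to R.
Then R < Q extends the chain to Q.
With Q < J: L < A < P < H < R < Q < J.
So L < J; J is the larger of the two.

J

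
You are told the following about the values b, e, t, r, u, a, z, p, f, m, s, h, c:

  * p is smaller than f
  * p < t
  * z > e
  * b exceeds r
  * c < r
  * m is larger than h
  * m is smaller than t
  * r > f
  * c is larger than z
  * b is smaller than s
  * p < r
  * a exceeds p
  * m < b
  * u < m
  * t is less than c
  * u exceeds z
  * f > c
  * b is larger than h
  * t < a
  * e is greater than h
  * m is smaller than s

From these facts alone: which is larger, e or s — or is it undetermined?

e < z and z < u give e < u.
With u < m: e < z < u < m.
With m < t: e < z < u < m < t.
With t < c: e < z < u < m < t < c.
Then c < f extends the chain to f.
Then f < r extends the chain to r.
Then r < b extends the chain to b.
With b < s: e < z < u < m < t < c < f < r < b < s.
So s is larger.

s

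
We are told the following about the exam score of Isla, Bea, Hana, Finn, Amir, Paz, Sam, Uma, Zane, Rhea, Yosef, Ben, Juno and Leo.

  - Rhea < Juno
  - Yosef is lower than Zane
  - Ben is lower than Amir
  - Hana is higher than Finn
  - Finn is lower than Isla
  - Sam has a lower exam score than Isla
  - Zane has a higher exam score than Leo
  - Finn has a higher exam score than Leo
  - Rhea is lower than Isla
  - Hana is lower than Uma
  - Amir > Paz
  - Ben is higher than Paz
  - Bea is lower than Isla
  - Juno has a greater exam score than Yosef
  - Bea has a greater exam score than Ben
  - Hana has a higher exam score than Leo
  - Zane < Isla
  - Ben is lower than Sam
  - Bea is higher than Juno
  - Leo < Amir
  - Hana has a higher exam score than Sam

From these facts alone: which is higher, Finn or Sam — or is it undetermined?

undetermined

Following every chain through Finn: above Finn we get Hana, Uma, Isla; below Finn we get Leo.
Sam is not reached, and no chain runs the other way from Sam to Finn.
So the given relations leave the order of Finn and Sam undetermined.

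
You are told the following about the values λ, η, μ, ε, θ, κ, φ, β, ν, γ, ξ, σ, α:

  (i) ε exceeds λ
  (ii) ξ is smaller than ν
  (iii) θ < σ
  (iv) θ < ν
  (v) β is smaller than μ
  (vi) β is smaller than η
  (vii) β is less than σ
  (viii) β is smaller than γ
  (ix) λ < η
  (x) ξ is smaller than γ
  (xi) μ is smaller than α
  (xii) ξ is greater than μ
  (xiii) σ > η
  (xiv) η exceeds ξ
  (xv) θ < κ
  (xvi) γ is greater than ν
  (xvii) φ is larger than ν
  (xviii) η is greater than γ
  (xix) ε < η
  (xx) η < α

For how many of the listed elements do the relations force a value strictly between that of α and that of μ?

4

The relations place μ below α. An element lies strictly between them when it is forced above μ and also forced below α.
Above μ: {ξ, ν, φ, γ, η, σ}. Below α: {β, θ, ξ, ν, λ, ε, γ, η}.
Intersection: {ξ, ν, γ, η} — 4.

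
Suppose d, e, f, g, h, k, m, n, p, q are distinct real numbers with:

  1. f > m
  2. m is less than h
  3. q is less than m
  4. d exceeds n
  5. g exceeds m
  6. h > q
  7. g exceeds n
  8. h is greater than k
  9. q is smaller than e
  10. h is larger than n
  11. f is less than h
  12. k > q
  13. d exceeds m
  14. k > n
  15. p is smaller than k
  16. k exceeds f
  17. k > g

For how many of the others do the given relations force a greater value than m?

Directly above m: f, d, g, h.
One step further: k (5 so far).
Nothing else is reachable above m; 5 in all.

5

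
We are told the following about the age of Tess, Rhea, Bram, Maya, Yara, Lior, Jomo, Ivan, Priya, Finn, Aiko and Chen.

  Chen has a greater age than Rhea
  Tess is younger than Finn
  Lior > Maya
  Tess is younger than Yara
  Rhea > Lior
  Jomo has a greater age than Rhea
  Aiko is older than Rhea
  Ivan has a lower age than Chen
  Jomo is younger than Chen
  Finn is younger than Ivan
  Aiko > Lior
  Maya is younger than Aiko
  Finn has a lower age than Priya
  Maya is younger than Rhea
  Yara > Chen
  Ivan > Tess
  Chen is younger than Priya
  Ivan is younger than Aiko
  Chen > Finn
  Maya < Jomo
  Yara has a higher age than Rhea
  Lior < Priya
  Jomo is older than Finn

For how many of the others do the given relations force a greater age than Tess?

Directly above Tess: Finn, Ivan, Yara.
One step further: Jomo, Chen, Aiko, Priya (7 so far).
Nothing else is reachable above Tess; 7 in all.

7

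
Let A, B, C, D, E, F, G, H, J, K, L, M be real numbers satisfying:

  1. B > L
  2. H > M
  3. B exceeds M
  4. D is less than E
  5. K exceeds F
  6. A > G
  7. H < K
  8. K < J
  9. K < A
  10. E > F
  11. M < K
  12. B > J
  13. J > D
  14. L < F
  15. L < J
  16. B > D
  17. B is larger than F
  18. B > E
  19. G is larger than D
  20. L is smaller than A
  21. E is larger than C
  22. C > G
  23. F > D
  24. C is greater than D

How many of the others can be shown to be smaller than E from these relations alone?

From E the given relations immediately reach D, F, C.
From those, G, L — 5 in total.
No other element is forced below E by the given relations, so the count is 5.

5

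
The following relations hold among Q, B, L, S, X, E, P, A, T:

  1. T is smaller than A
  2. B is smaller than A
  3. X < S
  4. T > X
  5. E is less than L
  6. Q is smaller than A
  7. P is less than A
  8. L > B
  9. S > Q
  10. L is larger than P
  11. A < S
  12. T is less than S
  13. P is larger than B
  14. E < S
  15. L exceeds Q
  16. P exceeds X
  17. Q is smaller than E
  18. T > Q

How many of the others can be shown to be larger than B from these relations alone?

Directly above B: P, A, L.
One step further: S (4 so far).
Nothing else is reachable above B; 4 in all.

4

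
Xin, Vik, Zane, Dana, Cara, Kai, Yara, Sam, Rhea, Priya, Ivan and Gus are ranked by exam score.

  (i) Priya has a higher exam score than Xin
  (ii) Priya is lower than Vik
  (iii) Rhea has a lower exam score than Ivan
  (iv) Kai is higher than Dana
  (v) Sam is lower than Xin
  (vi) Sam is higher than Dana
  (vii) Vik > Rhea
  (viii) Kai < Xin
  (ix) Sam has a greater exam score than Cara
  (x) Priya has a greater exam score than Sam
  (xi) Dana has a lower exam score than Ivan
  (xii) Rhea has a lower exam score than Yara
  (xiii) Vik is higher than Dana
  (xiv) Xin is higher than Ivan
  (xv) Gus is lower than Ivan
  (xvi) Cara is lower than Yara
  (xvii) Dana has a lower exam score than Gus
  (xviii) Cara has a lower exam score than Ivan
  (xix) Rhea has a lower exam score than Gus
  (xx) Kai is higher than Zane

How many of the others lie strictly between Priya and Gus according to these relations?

Chaining upward from Gus reaches: Ivan, Xin, Vik.
Chaining downward from Priya reaches: Zane, Rhea, Dana, Cara, Sam, Ivan, Kai, Xin.
Strictly between Gus and Priya are those in both lists: Ivan, Xin — 2 elements.

2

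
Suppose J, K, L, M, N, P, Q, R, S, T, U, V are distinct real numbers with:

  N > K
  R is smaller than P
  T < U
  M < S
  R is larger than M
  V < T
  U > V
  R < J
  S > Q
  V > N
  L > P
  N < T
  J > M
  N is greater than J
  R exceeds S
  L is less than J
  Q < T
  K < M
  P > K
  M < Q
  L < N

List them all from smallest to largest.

The consecutive links are each given: K < M; M < Q; Q < S; S < R; R < P; P < L; L < J; J < N; N < V; V < T; T < U.

K < M < Q < S < R < P < L < J < N < V < T < U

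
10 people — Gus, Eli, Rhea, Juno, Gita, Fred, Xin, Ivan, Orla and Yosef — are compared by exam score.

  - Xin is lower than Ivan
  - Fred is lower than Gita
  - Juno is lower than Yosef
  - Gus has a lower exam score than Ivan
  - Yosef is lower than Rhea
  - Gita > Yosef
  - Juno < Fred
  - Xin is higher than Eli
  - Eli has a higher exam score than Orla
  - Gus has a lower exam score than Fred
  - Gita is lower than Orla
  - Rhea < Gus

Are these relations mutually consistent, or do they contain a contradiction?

consistent

The single ordering Juno < Yosef < Rhea < Gus < Fred < Gita < Orla < Eli < Xin < Ivan satisfies every listed relation, so no contradiction arises.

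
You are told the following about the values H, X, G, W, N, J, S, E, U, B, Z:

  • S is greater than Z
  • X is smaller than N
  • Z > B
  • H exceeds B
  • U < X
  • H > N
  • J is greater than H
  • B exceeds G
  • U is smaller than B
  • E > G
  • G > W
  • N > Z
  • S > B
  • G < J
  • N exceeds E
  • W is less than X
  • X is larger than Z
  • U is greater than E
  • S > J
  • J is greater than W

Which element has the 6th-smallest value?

Z

The consecutive relations fix a unique order: W < G < E < U < B < Z < X < N < H < J < S.
The 6th smallest is Z.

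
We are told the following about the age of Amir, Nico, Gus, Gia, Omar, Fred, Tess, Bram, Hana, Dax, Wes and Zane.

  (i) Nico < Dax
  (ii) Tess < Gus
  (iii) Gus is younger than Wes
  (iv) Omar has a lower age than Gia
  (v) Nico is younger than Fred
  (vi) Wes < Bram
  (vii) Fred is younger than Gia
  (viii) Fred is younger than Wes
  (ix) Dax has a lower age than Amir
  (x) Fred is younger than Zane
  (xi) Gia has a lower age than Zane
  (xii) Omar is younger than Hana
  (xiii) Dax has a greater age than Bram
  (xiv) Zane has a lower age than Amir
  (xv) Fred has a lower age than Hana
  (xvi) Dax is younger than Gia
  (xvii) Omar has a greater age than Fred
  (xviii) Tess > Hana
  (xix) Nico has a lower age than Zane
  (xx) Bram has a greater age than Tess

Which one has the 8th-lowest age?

Piecing the relations together gives one ordering: Nico < Fred < Omar < Hana < Tess < Gus < Wes < Bram < Dax < Gia < Zane < Amir.
Counting 8 from the smallest end gives Bram.

Bram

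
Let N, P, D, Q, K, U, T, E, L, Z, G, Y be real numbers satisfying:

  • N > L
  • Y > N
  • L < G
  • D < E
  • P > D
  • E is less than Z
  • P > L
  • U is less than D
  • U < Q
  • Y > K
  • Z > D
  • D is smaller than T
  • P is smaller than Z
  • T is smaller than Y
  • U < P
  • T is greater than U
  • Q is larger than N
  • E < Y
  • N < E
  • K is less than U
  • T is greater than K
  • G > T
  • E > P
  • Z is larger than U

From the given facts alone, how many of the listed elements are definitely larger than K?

9

From K the given relations immediately reach U, T, Y.
From those, D, Q, P, G, Z — 8 in total.
From those, E — 9 in total.
No other element is forced above K by the given relations, so the count is 9.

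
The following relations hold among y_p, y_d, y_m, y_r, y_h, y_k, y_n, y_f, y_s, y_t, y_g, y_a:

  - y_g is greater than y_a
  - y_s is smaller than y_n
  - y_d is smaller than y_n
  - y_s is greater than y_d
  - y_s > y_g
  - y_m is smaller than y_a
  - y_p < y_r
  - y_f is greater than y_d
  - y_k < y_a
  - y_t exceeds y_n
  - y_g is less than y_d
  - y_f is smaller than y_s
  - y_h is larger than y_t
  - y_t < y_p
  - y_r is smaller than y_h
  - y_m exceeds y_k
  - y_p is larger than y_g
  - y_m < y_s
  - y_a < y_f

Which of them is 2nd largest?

Piecing the relations together gives one ordering: y_k < y_m < y_a < y_g < y_d < y_f < y_s < y_n < y_t < y_p < y_r < y_h.
Counting 2 from the largest end gives y_r.

y_r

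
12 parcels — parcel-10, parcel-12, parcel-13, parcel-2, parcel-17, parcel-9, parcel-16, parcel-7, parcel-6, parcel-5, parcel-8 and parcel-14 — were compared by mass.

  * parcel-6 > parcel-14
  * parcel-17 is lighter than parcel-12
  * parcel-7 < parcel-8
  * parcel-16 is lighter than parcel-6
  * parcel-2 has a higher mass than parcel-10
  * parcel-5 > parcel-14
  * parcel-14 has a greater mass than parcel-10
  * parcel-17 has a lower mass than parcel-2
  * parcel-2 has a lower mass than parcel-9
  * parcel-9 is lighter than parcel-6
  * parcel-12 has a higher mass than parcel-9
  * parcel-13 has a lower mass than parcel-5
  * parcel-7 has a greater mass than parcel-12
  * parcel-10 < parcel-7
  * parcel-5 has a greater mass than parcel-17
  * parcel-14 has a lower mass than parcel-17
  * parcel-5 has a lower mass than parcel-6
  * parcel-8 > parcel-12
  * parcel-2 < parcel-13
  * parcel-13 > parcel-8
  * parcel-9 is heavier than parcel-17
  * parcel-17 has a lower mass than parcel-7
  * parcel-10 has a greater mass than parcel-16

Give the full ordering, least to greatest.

Each adjacent pair is fixed by a given relation: parcel-16 < parcel-10; parcel-10 < parcel-14; parcel-14 < parcel-17; parcel-17 < parcel-2; parcel-2 < parcel-9; parcel-9 < parcel-12; parcel-12 < parcel-7; parcel-7 < parcel-8; parcel-8 < parcel-13; parcel-13 < parcel-5; parcel-5 < parcel-6. Chaining them end to end gives the full order.

parcel-16 < parcel-10 < parcel-14 < parcel-17 < parcel-2 < parcel-9 < parcel-12 < parcel-7 < parcel-8 < parcel-13 < parcel-5 < parcel-6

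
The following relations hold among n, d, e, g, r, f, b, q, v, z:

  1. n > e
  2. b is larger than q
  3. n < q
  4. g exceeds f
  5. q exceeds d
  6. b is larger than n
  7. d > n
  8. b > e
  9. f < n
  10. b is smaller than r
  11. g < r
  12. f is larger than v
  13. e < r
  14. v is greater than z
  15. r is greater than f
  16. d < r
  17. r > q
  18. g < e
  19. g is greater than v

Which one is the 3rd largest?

Piecing the relations together gives one ordering: z < v < f < g < e < n < d < q < b < r.
The 3rd largest is q.

q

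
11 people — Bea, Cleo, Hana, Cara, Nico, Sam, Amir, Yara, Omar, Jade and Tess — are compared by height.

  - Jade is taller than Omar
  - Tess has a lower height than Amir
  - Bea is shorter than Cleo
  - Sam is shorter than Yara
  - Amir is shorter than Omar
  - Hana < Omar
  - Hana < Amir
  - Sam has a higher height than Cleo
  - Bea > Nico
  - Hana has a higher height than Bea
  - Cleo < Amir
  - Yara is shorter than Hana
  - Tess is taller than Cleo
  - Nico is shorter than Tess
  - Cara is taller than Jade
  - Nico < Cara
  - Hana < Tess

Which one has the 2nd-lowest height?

Bea

Chaining the given pairs: Nico < Bea < Cleo < Sam < Yara < Hana < Tess < Amir < Omar < Jade < Cara.
Counting 2 from the smallest end gives Bea.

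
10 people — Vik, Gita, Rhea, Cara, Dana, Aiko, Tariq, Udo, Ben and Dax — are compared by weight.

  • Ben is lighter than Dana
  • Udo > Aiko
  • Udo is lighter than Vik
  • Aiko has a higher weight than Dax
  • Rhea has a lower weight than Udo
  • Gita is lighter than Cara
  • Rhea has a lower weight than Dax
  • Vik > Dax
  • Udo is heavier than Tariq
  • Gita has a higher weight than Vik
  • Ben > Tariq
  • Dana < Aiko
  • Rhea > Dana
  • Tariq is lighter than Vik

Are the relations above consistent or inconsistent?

consistent

Every relation is compatible with Tariq < Ben < Dana < Rhea < Dax < Aiko < Udo < Vik < Gita < Cara; the set is consistent.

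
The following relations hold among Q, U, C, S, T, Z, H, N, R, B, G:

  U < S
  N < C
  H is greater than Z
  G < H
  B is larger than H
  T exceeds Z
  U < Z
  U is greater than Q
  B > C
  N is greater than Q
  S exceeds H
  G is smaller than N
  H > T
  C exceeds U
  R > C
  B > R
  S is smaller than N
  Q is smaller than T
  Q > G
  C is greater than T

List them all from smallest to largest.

G < Q < U < Z < T < H < S < N < C < R < B

The consecutive links are each given: G < Q; Q < U; U < Z; Z < T; T < H; H < S; S < N; N < C; C < R; R < B.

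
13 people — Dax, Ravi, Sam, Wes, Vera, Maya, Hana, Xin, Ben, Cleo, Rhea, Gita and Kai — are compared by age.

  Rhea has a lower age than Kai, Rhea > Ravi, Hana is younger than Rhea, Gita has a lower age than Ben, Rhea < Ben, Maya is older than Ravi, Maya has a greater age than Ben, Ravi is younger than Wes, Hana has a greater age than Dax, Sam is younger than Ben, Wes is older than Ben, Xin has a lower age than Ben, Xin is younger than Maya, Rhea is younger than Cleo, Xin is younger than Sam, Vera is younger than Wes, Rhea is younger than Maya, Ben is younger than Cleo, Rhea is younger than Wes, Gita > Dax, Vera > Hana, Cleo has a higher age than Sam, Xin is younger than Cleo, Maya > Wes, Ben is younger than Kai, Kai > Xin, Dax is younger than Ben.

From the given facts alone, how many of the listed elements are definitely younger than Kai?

8

Directly below Kai: Xin, Rhea, Ben.
One step further: Dax, Hana, Ravi, Sam, Gita (8 so far).
No other element is forced below Kai by the given relations, so the count is 8.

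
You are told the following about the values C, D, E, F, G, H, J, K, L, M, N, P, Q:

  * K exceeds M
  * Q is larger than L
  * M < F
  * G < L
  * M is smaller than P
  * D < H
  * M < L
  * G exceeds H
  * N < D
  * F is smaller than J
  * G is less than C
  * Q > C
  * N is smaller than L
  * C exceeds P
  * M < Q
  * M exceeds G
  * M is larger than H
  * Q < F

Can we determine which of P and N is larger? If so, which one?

P

Link the given pairs in sequence: N < D; D < H; H < G; G < M; M < P.
Chaining these gives N < D < H < G < M < P.
So P is larger.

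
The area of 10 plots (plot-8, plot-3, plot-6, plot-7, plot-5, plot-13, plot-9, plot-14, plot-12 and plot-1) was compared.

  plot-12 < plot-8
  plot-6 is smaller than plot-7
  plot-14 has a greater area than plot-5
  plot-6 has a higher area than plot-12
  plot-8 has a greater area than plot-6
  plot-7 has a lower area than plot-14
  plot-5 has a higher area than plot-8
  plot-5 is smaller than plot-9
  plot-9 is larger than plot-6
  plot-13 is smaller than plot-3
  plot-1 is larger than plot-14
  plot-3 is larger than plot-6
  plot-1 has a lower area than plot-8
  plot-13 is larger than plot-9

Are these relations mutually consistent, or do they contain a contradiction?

inconsistent

We have plot-5 < plot-14 stated directly, yet also plot-14 < plot-1 < plot-8 < plot-5 by chaining the others — so plot-14 < plot-5. Contradiction.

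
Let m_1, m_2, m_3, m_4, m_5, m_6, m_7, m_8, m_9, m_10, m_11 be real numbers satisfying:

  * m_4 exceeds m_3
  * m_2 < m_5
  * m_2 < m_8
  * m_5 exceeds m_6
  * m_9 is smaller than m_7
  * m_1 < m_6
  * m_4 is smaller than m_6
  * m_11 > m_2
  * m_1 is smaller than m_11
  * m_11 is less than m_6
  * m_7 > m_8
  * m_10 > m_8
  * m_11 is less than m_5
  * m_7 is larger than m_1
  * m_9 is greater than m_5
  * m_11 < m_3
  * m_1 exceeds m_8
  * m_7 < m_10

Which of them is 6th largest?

m_4

Piecing the relations together gives one ordering: m_2 < m_8 < m_1 < m_11 < m_3 < m_4 < m_6 < m_5 < m_9 < m_7 < m_10.
The 6th largest is m_4.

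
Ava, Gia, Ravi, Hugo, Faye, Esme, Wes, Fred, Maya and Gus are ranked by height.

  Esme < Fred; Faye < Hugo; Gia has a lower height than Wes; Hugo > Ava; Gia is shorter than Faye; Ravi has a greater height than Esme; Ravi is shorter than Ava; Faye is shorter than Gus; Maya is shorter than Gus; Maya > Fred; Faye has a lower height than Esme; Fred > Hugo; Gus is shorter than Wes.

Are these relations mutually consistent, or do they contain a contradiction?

consistent

The single ordering Gia < Faye < Esme < Ravi < Ava < Hugo < Fred < Maya < Gus < Wes satisfies every listed relation, so no contradiction arises.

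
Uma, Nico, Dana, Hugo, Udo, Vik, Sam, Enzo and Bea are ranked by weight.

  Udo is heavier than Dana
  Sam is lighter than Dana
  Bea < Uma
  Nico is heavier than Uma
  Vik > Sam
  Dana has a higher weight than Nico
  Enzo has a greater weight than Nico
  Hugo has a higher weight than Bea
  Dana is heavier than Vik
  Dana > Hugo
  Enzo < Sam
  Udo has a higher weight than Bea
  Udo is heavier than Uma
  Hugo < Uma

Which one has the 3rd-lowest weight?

Chaining the given pairs: Bea < Hugo < Uma < Nico < Enzo < Sam < Vik < Dana < Udo.
The 3rd smallest is Uma.

Uma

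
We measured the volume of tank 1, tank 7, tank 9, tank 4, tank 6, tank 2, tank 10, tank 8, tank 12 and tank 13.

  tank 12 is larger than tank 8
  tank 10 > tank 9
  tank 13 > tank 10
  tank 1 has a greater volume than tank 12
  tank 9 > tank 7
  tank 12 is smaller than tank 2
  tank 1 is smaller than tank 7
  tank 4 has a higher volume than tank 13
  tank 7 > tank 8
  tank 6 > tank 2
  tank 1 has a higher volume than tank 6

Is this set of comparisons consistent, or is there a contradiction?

consistent

The single ordering tank 8 < tank 12 < tank 2 < tank 6 < tank 1 < tank 7 < tank 9 < tank 10 < tank 13 < tank 4 satisfies every listed relation, so no contradiction arises.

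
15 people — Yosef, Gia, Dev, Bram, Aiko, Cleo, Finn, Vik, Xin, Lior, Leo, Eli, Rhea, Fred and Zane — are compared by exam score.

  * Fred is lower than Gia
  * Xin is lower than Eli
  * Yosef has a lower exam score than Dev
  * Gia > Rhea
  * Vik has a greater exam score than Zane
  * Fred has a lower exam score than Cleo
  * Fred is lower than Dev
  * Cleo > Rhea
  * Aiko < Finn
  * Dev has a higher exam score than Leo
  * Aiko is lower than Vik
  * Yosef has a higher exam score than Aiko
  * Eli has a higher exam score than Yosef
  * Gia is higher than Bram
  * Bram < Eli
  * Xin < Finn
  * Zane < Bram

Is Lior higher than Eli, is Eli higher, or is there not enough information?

undetermined

Following every chain through Lior: nothing is chained to Lior.
Eli is not reached, and no chain runs the other way from Eli to Lior.
So the given relations leave the order of Lior and Eli undetermined.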